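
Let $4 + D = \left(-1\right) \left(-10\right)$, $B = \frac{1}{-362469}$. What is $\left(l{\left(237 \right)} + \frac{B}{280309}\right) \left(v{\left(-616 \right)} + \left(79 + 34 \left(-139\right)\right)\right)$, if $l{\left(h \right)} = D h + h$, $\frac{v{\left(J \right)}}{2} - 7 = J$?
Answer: $- \frac{329534629379208790}{33867774307} \approx -9.73 \cdot 10^{6}$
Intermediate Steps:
$B = - \frac{1}{362469} \approx -2.7589 \cdot 10^{-6}$
$D = 6$ ($D = -4 - -10 = -4 + 10 = 6$)
$v{\left(J \right)} = 14 + 2 J$
$l{\left(h \right)} = 7 h$ ($l{\left(h \right)} = 6 h + h = 7 h$)
$\left(l{\left(237 \right)} + \frac{B}{280309}\right) \left(v{\left(-616 \right)} + \left(79 + 34 \left(-139\right)\right)\right) = \left(7 \cdot 237 - \frac{1}{362469 \cdot 280309}\right) \left(\left(14 + 2 \left(-616\right)\right) + \left(79 + 34 \left(-139\right)\right)\right) = \left(1659 - \frac{1}{101603322921}\right) \left(\left(14 - 1232\right) + \left(79 - 4726\right)\right) = \left(1659 - \frac{1}{101603322921}\right) \left(-1218 - 4647\right) = \frac{168559912725938}{101603322921} \left(-5865\right) = - \frac{329534629379208790}{33867774307}$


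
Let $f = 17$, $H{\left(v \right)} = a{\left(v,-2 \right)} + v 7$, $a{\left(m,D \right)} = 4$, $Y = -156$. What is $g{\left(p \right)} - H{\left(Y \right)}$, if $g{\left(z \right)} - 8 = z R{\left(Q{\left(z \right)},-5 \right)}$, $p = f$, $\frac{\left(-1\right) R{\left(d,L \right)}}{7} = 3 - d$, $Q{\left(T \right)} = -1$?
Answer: $620$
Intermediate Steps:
$H{\left(v \right)} = 4 + 7 v$ ($H{\left(v \right)} = 4 + v 7 = 4 + 7 v$)
$R{\left(d,L \right)} = -21 + 7 d$ ($R{\left(d,L \right)} = - 7 \left(3 - d\right) = -21 + 7 d$)
$p = 17$
$g{\left(z \right)} = 8 - 28 z$ ($g{\left(z \right)} = 8 + z \left(-21 + 7 \left(-1\right)\right) = 8 + z \left(-21 - 7\right) = 8 + z \left(-28\right) = 8 - 28 z$)
$g{\left(p \right)} - H{\left(Y \right)} = \left(8 - 476\right) - \left(4 + 7 \left(-156\right)\right) = \left(8 - 476\right) - \left(4 - 1092\right) = -468 - -1088 = -468 + 1088 = 620$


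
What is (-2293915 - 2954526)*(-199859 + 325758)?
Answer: -660773473459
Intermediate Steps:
(-2293915 - 2954526)*(-199859 + 325758) = -5248441*125899 = -660773473459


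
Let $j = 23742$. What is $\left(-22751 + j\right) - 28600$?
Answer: $-27609$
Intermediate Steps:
$\left(-22751 + j\right) - 28600 = \left(-22751 + 23742\right) - 28600 = 991 - 28600 = -27609$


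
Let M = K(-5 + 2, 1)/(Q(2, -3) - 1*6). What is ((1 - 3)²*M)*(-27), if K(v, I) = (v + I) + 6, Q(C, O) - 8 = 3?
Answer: -432/5 ≈ -86.400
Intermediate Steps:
Q(C, O) = 11 (Q(C, O) = 8 + 3 = 11)
K(v, I) = 6 + I + v (K(v, I) = (I + v) + 6 = 6 + I + v)
M = ⅘ (M = (6 + 1 + (-5 + 2))/(11 - 1*6) = (6 + 1 - 3)/(11 - 6) = 4/5 = 4*(⅕) = ⅘ ≈ 0.80000)
((1 - 3)²*M)*(-27) = ((1 - 3)²*(⅘))*(-27) = ((-2)²*(⅘))*(-27) = (4*(⅘))*(-27) = (16/5)*(-27) = -432/5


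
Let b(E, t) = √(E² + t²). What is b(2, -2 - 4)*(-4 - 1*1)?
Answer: -10*√10 ≈ -31.623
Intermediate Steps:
b(2, -2 - 4)*(-4 - 1*1) = √(2² + (-2 - 4)²)*(-4 - 1*1) = √(4 + (-6)²)*(-4 - 1) = √(4 + 36)*(-5) = √40*(-5) = (2*√10)*(-5) = -10*√10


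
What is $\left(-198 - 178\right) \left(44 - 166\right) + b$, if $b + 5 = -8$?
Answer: $45859$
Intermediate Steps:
$b = -13$ ($b = -5 - 8 = -13$)
$\left(-198 - 178\right) \left(44 - 166\right) + b = \left(-198 - 178\right) \left(44 - 166\right) - 13 = \left(-376\right) \left(-122\right) - 13 = 45872 - 13 = 45859$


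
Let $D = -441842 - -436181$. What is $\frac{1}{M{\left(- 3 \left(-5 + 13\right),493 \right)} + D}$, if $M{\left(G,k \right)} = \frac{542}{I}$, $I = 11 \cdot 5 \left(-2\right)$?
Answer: $- \frac{55}{311626} \approx -0.00017649$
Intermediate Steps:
$D = -5661$ ($D = -441842 + 436181 = -5661$)
$I = -110$ ($I = 55 \left(-2\right) = -110$)
$M{\left(G,k \right)} = - \frac{271}{55}$ ($M{\left(G,k \right)} = \frac{542}{-110} = 542 \left(- \frac{1}{110}\right) = - \frac{271}{55}$)
$\frac{1}{M{\left(- 3 \left(-5 + 13\right),493 \right)} + D} = \frac{1}{- \frac{271}{55} - 5661} = \frac{1}{- \frac{311626}{55}} = - \frac{55}{311626}$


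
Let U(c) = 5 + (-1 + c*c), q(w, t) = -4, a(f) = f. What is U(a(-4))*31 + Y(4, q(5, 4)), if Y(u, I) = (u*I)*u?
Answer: 556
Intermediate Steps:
U(c) = 4 + c² (U(c) = 5 + (-1 + c²) = 4 + c²)
Y(u, I) = I*u² (Y(u, I) = (I*u)*u = I*u²)
U(a(-4))*31 + Y(4, q(5, 4)) = (4 + (-4)²)*31 - 4*4² = (4 + 16)*31 - 4*16 = 20*31 - 64 = 620 - 64 = 556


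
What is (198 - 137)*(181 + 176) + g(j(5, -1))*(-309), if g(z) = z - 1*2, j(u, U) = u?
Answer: 20850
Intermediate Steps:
g(z) = -2 + z (g(z) = z - 2 = -2 + z)
(198 - 137)*(181 + 176) + g(j(5, -1))*(-309) = (198 - 137)*(181 + 176) + (-2 + 5)*(-309) = 61*357 + 3*(-309) = 21777 - 927 = 20850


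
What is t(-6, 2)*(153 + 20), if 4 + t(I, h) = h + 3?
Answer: 173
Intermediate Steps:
t(I, h) = -1 + h (t(I, h) = -4 + (h + 3) = -4 + (3 + h) = -1 + h)
t(-6, 2)*(153 + 20) = (-1 + 2)*(153 + 20) = 1*173 = 173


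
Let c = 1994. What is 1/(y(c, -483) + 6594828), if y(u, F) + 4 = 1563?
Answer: 1/6596387 ≈ 1.5160e-7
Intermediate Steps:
y(u, F) = 1559 (y(u, F) = -4 + 1563 = 1559)
1/(y(c, -483) + 6594828) = 1/(1559 + 6594828) = 1/6596387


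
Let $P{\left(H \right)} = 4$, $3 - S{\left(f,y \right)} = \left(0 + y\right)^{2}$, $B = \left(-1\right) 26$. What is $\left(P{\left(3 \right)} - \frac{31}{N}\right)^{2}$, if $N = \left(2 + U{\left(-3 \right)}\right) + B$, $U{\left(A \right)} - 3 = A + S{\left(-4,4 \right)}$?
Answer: $\frac{32041}{1369} \approx 23.405$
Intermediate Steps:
$B = -26$
$S{\left(f,y \right)} = 3 - y^{2}$ ($S{\left(f,y \right)} = 3 - \left(0 + y\right)^{2} = 3 - y^{2}$)
$U{\left(A \right)} = -10 + A$ ($U{\left(A \right)} = 3 + \left(A + \left(3 - 4^{2}\right)\right) = 3 + \left(A + \left(3 - 16\right)\right) = 3 + \left(A - 13\right) = 3 + \left(-13 + A\right) = -10 + A$)
$N = -37$ ($N = \left(2 - 13\right) - 26 = -11 - 26 = -37$)
$\left(P{\left(3 \right)} - \frac{31}{N}\right)^{2} = \left(4 - \frac{31}{-37}\right)^{2} = \left(4 - - \frac{31}{37}\right)^{2} = \left(4 + \frac{31}{37}\right)^{2} = \left(\frac{179}{37}\right)^{2} = \frac{32041}{1369}$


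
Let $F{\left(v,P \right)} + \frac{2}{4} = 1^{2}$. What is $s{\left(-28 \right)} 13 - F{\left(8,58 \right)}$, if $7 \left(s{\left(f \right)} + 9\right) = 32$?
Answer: $- \frac{813}{14} \approx -58.071$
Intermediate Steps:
$F{\left(v,P \right)} = \frac{1}{2}$ ($F{\left(v,P \right)} = - \frac{1}{2} + 1^{2} = - \frac{1}{2} + 1 = \frac{1}{2}$)
$s{\left(f \right)} = - \frac{31}{7}$ ($s{\left(f \right)} = -9 + \frac{1}{7} \cdot 32 = -9 + \frac{32}{7} = - \frac{31}{7}$)
$s{\left(-28 \right)} 13 - F{\left(8,58 \right)} = \left(- \frac{31}{7}\right) 13 - \frac{1}{2} = - \frac{403}{7} - \frac{1}{2} = - \frac{813}{14}$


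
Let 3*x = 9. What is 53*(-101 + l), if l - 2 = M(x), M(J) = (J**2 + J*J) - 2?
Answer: -4399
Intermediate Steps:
x = 3 (x = (1/3)*9 = 3)
M(J) = -2 + 2*J**2 (M(J) = (J**2 + J**2) - 2 = 2*J**2 - 2 = -2 + 2*J**2)
l = 18 (l = 2 + (-2 + 2*3**2) = 2 + (-2 + 2*9) = 2 + (-2 + 18) = 2 + 16 = 18)
53*(-101 + l) = 53*(-101 + 18) = 53*(-83) = -4399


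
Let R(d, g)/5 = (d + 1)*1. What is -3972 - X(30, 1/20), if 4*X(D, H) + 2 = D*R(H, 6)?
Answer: -32087/8 ≈ -4010.9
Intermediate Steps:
R(d, g) = 5 + 5*d (R(d, g) = 5*((d + 1)*1) = 5*((1 + d)*1) = 5*(1 + d) = 5 + 5*d)
X(D, H) = -½ + D*(5 + 5*H)/4 (X(D, H) = -½ + (D*(5 + 5*H))/4 = -½ + D*(5 + 5*H)/4)
-3972 - X(30, 1/20) = -3972 - (-½ + (5/4)*30*(1 + 1/20)) = -3972 - (-½ + (5/4)*30*(21/20)) = -3972 - (-½ + 315/8) = -3972 - 1*311/8 = -3972 - 311/8 = -32087/8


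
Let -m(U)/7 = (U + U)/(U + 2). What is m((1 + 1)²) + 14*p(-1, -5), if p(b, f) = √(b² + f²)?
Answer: -28/3 + 14*√26 ≈ 62.053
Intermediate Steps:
m(U) = -14*U/(2 + U) (m(U) = -7*(U + U)/(U + 2) = -7*2*U/(2 + U) = -14*U/(2 + U))
m((1 + 1)²) + 14*p(-1, -5) = -14*(1 + 1)²/(2 + (1 + 1)²) + 14*√((-1)² + (-5)²) = -14*2²/(2 + 2²) + 14*√(1 + 25) = -14*4/(2 + 4) + 14*√26 = -14*4/6 + 14*√26 = -14*4*⅙ + 14*√26 = -28/3 + 14*√26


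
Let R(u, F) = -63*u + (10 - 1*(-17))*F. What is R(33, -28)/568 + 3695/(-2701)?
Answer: -9756095/1534168 ≈ -6.3592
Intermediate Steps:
R(u, F) = -63*u + 27*F (R(u, F) = -63*u + (10 + 17)*F = -63*u + 27*F)
R(33, -28)/568 + 3695/(-2701) = (-63*33 + 27*(-28))/568 + 3695/(-2701) = (-2079 - 756)*(1/568) + 3695*(-1/2701) = -2835*1/568 - 3695/2701 = -2835/568 - 3695/2701 = -9756095/1534168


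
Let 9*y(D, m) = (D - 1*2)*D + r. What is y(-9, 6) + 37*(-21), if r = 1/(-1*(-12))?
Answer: -82727/108 ≈ -765.99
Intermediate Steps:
r = 1/12 ≈ 0.083333
y(D, m) = 1/108 + D*(-2 + D)/9 (y(D, m) = ((D - 1*2)*D + 1/12)/9 = ((D - 2)*D + 1/12)/9 = ((-2 + D)*D + 1/12)/9 = (D*(-2 + D) + 1/12)/9 = (1/12 + D*(-2 + D))/9 = 1/108 + D*(-2 + D)/9)
y(-9, 6) + 37*(-21) = (1/108 - 2/9*(-9) + (1/9)*(-9)**2) + 37*(-21) = (1/108 + 2 + (1/9)*81) - 777 = (1/108 + 2 + 9) - 777 = 1189/108 - 777 = -82727/108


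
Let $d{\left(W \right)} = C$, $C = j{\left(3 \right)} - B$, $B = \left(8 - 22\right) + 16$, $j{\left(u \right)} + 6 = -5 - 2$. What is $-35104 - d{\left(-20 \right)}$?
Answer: $-35089$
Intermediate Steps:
$j{\left(u \right)} = -13$ ($j{\left(u \right)} = -6 - 7 = -13$)
$B = 2$ ($B = -14 + 16 = 2$)
$C = -15$ ($C = -13 - 2 = -15$)
$d{\left(W \right)} = -15$
$-35104 - d{\left(-20 \right)} = -35104 - -15 = -35104 + 15 = -35089$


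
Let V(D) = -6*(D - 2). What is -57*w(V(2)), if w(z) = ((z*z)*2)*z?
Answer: 0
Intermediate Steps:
V(D) = 12 - 6*D (V(D) = -6*(-2 + D) = 12 - 6*D)
w(z) = 2*z³ (w(z) = (z²*2)*z = (2*z²)*z = 2*z³)
-57*w(V(2)) = -114*(12 - 6*2)³ = -114*(12 - 12)³ = -114*0³ = -114*0 = -57*0 = 0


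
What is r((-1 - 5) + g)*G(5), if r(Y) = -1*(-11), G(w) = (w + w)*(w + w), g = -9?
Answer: 1100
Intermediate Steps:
G(w) = 4*w² (G(w) = (2*w)*(2*w) = 4*w²)
r(Y) = 11
r((-1 - 5) + g)*G(5) = 11*(4*5²) = 11*(4*25) = 11*100 = 1100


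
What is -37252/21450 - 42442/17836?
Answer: -2329597/565950 ≈ -4.1163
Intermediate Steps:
-37252/21450 - 42442/17836 = -37252*1/21450 - 42442*1/17836 = -18626/10725 - 21221/8918 = -2329597/565950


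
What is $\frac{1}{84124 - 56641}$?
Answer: $\frac{1}{27483} \approx 3.6386 \cdot 10^{-5}$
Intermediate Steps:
$\frac{1}{84124 - 56641} = \frac{1}{27483}$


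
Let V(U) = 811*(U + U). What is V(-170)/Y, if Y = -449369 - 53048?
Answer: 275740/502417 ≈ 0.54883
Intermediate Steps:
V(U) = 1622*U (V(U) = 811*(2*U) = 1622*U)
Y = -502417
V(-170)/Y = (1622*(-170))/(-502417) = -275740*(-1/502417) = 275740/502417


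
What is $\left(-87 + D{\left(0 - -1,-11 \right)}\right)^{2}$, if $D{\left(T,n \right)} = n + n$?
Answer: $11881$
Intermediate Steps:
$D{\left(T,n \right)} = 2 n$
$\left(-87 + D{\left(0 - -1,-11 \right)}\right)^{2} = \left(-87 + 2 \left(-11\right)\right)^{2} = \left(-87 - 22\right)^{2} = \left(-109\right)^{2} = 11881$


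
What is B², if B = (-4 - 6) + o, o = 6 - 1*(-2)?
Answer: 4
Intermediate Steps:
o = 8 (o = 6 + 2 = 8)
B = -2 (B = (-4 - 6) + 8 = -10 + 8 = -2)
B² = (-2)² = 4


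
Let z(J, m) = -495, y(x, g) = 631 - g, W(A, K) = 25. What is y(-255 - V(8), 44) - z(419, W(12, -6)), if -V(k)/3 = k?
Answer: 1082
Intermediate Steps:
V(k) = -3*k
y(-255 - V(8), 44) - z(419, W(12, -6)) = (631 - 1*44) - 1*(-495) = (631 - 44) + 495 = 587 + 495 = 1082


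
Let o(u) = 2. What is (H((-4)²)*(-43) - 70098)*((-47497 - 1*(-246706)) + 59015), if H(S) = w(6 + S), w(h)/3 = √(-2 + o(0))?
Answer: -18100985952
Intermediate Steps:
w(h) = 0 (w(h) = 3*√(-2 + 2) = 3*√0 = 3*0 = 0)
H(S) = 0
(H((-4)²)*(-43) - 70098)*((-47497 - 1*(-246706)) + 59015) = (0*(-43) - 70098)*((-47497 - 1*(-246706)) + 59015) = (0 - 70098)*((-47497 + 246706) + 59015) = -70098*(199209 + 59015) = -70098*258224 = -18100985952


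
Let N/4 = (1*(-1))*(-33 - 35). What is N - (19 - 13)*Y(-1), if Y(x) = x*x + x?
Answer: 272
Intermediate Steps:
Y(x) = x + x**2 (Y(x) = x**2 + x = x + x**2)
N = 272 (N = 4*((1*(-1))*(-33 - 35)) = 4*(-1*(-68)) = 4*68 = 272)
N - (19 - 13)*Y(-1) = 272 - (19 - 13)*(-(1 - 1)) = 272 - 6*(-1*0) = 272 - 6*0 = 272 - 1*0 = 272 + 0 = 272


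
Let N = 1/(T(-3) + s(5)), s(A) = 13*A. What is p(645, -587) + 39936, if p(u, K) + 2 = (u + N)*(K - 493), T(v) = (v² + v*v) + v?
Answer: -1313359/2 ≈ -6.5668e+5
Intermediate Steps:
T(v) = v + 2*v² (T(v) = (v² + v²) + v = 2*v² + v = v + 2*v²)
N = 1/80 (N = 1/(-3*(1 + 2*(-3)) + 13*5) = 1/(-3*(1 - 6) + 65) = 1/(-3*(-5) + 65) = 1/(15 + 65) = 1/80 ≈ 0.012500)
p(u, K) = -2 + (-493 + K)*(1/80 + u) (p(u, K) = -2 + (u + 1/80)*(K - 493) = -2 + (1/80 + u)*(-493 + K) = -2 + (-493 + K)*(1/80 + u))
p(645, -587) + 39936 = (-653/80 - 493*645 + (1/80)*(-587) - 587*645) + 39936 = (-653/80 - 317985 - 587/80 - 378615) + 39936 = -1393231/2 + 39936 = -1313359/2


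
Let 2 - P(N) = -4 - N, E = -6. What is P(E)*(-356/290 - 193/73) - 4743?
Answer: -4743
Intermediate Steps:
P(N) = 6 + N (P(N) = 2 - (-4 - N) = 2 + (4 + N) = 6 + N)
P(E)*(-356/290 - 193/73) - 4743 = (6 - 6)*(-356/290 - 193/73) - 4743 = 0*(-356*1/290 - 193*1/73) - 4743 = 0*(-178/145 - 193/73) - 4743 = 0*(-40979/10585) - 4743 = 0 - 4743 = -4743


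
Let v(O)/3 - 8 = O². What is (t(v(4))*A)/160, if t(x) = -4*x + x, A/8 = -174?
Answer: 9396/5 ≈ 1879.2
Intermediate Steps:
A = -1392 (A = 8*(-174) = -1392)
v(O) = 24 + 3*O²
t(x) = -3*x
(t(v(4))*A)/160 = (-3*(24 + 3*4²)*(-1392))/160 = (-3*(24 + 3*16)*(-1392))*(1/160) = (-3*(24 + 48)*(-1392))*(1/160) = (-3*72*(-1392))*(1/160) = -216*(-1392)*(1/160) = 300672*(1/160) = 9396/5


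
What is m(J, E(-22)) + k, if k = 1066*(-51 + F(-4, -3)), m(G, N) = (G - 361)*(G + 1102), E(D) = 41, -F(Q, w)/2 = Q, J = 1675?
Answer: 3603140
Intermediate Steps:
F(Q, w) = -2*Q
m(G, N) = (-361 + G)*(1102 + G)
k = -45838 (k = 1066*(-51 - 2*(-4)) = 1066*(-51 + 8) = 1066*(-43) = -45838)
m(J, E(-22)) + k = (-397822 + 1675² + 741*1675) - 45838 = (-397822 + 2805625 + 1241175) - 45838 = 3648978 - 45838 = 3603140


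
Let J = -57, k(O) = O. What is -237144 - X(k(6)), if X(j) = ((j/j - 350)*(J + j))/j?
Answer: -480221/2 ≈ -2.4011e+5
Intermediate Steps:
X(j) = (19893 - 349*j)/j (X(j) = ((j/j - 350)*(-57 + j))/j = ((1 - 350)*(-57 + j))/j = (-349*(-57 + j))/j = (19893 - 349*j)/j)
-237144 - X(k(6)) = -237144 - (-349 + 19893/6) = -237144 - (-349 + 19893*(⅙)) = -237144 - (-349 + 6631/2) = -237144 - 1*5933/2 = -237144 - 5933/2 = -480221/2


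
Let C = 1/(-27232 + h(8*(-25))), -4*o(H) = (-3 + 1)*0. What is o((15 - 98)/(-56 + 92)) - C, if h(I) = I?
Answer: 1/27432 ≈ 3.6454e-5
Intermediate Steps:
o(H) = 0 (o(H) = -(-3 + 1)*0/4 = -(-1)*0/2 = -1/4*0 = 0)
C = -1/27432 (C = 1/(-27232 + 8*(-25)) = 1/(-27232 - 200) = 1/(-27432) = -1/27432 ≈ -3.6454e-5)
o((15 - 98)/(-56 + 92)) - C = 0 - 1*(-1/27432) = 0 + 1/27432 = 1/27432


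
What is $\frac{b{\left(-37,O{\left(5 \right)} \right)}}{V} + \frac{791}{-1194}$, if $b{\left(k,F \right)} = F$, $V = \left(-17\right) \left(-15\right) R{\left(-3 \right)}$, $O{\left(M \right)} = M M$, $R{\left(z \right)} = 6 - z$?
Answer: $- \frac{119033}{182682} \approx -0.65159$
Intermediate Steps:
$O{\left(M \right)} = M^{2}$
$V = 2295$ ($V = \left(-17\right) \left(-15\right) \left(6 - -3\right) = 255 \left(6 + 3\right) = 255 \cdot 9 = 2295$)
$\frac{b{\left(-37,O{\left(5 \right)} \right)}}{V} + \frac{791}{-1194} = \frac{5^{2}}{2295} + \frac{791}{-1194} = 25 \cdot \frac{1}{2295} + 791 \left(- \frac{1}{1194}\right) = \frac{5}{459} - \frac{791}{1194} = - \frac{119033}{182682}$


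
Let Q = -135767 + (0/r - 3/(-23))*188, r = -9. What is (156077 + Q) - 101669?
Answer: -1870693/23 ≈ -81335.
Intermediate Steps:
Q = -3122077/23 (Q = -135767 + (0/(-9) - 3/(-23))*188 = -135767 + (0*(-⅑) - 3*(-1/23))*188 = -135767 + (0 + 3/23)*188 = -135767 + (3/23)*188 = -135767 + 564/23 = -3122077/23 ≈ -1.3574e+5)
(156077 + Q) - 101669 = (156077 - 3122077/23) - 101669 = 467694/23 - 101669 = -1870693/23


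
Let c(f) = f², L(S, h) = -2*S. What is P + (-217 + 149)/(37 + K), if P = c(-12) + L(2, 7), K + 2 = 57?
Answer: 3203/23 ≈ 139.26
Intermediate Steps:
K = 55 (K = -2 + 57 = 55)
P = 140 (P = (-12)² - 2*2 = 144 - 4 = 140)
P + (-217 + 149)/(37 + K) = 140 + (-217 + 149)/(37 + 55) = 140 - 68/92 = 140 - 68*1/92 = 140 - 17/23 = 3203/23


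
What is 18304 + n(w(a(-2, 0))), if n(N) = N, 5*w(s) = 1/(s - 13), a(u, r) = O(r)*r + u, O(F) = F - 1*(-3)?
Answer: 1372799/75 ≈ 18304.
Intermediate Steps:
O(F) = 3 + F (O(F) = F + 3 = 3 + F)
a(u, r) = u + r*(3 + r) (a(u, r) = (3 + r)*r + u = r*(3 + r) + u = u + r*(3 + r))
w(s) = 1/(5*(-13 + s)) (w(s) = 1/(5*(s - 13)) = 1/(5*(-13 + s)))
18304 + n(w(a(-2, 0))) = 18304 + 1/(5*(-13 + (-2 + 0*(3 + 0)))) = 18304 + 1/(5*(-13 + (-2 + 0*3))) = 18304 + 1/(5*(-13 + (-2 + 0))) = 18304 + 1/(5*(-13 - 2)) = 18304 + (1/5)/(-15) = 18304 + (1/5)*(-1/15) = 18304 - 1/75 = 1372799/75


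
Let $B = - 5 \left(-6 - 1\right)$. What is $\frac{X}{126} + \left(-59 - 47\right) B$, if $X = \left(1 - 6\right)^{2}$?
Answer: $- \frac{467435}{126} \approx -3709.8$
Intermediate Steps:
$B = 35$ ($B = \left(-5\right) \left(-7\right) = 35$)
$X = 25$ ($X = \left(-5\right)^{2} = 25$)
$\frac{X}{126} + \left(-59 - 47\right) B = \frac{25}{126} + \left(-59 - 47\right) 35 = 25 \cdot \frac{1}{126} - 3710 = \frac{25}{126} - 3710 = - \frac{467435}{126}$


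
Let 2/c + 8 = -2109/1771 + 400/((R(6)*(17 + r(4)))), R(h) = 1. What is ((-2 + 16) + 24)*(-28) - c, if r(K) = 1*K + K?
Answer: -12834318/12059 ≈ -1064.3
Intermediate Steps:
r(K) = 2*K (r(K) = K + K = 2*K)
c = 3542/12059 (c = 2/(-8 + (-2109/1771 + 400/((1*(17 + 2*4))))) = 2/(-8 + (-2109*1/1771 + 400/((1*(17 + 8))))) = 2/(-8 + (-2109/1771 + 400/((1*25)))) = 2/(-8 + (-2109/1771 + 400/25)) = 2/(-8 + (-2109/1771 + 400*(1/25))) = 2/(-8 + (-2109/1771 + 16)) = 2/(-8 + 26227/1771) = 2/(12059/1771) = 2*(1771/12059) = 3542/12059 ≈ 0.29372)
((-2 + 16) + 24)*(-28) - c = ((-2 + 16) + 24)*(-28) - 1*3542/12059 = (14 + 24)*(-28) - 3542/12059 = 38*(-28) - 3542/12059 = -1064 - 3542/12059 = -12834318/12059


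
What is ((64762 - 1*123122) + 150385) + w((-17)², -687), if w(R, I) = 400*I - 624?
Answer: -183399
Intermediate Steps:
w(R, I) = -624 + 400*I
((64762 - 1*123122) + 150385) + w((-17)², -687) = ((64762 - 1*123122) + 150385) + (-624 + 400*(-687)) = ((64762 - 123122) + 150385) + (-624 - 274800) = (-58360 + 150385) - 275424 = 92025 - 275424 = -183399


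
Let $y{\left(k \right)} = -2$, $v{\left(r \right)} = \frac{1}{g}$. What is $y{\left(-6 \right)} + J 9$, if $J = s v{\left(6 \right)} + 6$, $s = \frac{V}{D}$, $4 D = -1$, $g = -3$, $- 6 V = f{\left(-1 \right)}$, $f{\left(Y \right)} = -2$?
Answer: $56$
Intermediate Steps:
$V = \frac{1}{3}$ ($V = \left(- \frac{1}{6}\right) \left(-2\right) = \frac{1}{3} \approx 0.33333$)
$D = - \frac{1}{4}$ ($D = \frac{1}{4} \left(-1\right) = - \frac{1}{4} \approx -0.25$)
$v{\left(r \right)} = - \frac{1}{3}$ ($v{\left(r \right)} = \frac{1}{-3} = - \frac{1}{3}$)
$s = - \frac{4}{3}$ ($s = \frac{1}{3 \left(- \frac{1}{4}\right)} = \frac{1}{3} \left(-4\right) = - \frac{4}{3} \approx -1.3333$)
$J = \frac{58}{9}$ ($J = \left(- \frac{4}{3}\right) \left(- \frac{1}{3}\right) + 6 = \frac{4}{9} + 6 = \frac{58}{9} \approx 6.4444$)
$y{\left(-6 \right)} + J 9 = -2 + \frac{58}{9} \cdot 9 = -2 + 58 = 56$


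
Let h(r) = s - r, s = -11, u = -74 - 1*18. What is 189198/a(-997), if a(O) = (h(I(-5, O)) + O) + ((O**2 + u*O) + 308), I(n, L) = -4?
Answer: 63066/361679 ≈ 0.17437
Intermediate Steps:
u = -92 (u = -74 - 18 = -92)
h(r) = -11 - r
a(O) = 301 + O**2 - 91*O (a(O) = ((-11 - 1*(-4)) + O) + ((O**2 - 92*O) + 308) = ((-11 + 4) + O) + (308 + O**2 - 92*O) = (-7 + O) + (308 + O**2 - 92*O) = 301 + O**2 - 91*O)
189198/a(-997) = 189198/(301 + (-997)**2 - 91*(-997)) = 189198/(301 + 994009 + 90727) = 189198/1085037 = 189198*(1/1085037) = 63066/361679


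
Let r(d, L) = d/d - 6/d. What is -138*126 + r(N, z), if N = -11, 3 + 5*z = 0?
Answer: -191251/11 ≈ -17386.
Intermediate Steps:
z = -⅗ (z = -⅗ + (⅕)*0 = -⅗ + 0 = -⅗ ≈ -0.60000)
r(d, L) = 1 - 6/d
-138*126 + r(N, z) = -138*126 + (-6 - 11)/(-11) = -17388 - 1/11*(-17) = -17388 + 17/11 = -191251/11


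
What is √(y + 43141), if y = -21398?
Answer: √21743 ≈ 147.46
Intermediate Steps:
√(y + 43141) = √(-21398 + 43141) = √21743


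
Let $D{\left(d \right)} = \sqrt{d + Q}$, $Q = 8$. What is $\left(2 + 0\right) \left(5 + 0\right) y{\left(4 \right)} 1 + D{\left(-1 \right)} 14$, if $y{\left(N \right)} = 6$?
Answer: $60 + 14 \sqrt{7} \approx 97.041$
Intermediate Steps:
$D{\left(d \right)} = \sqrt{8 + d}$ ($D{\left(d \right)} = \sqrt{d + 8} = \sqrt{8 + d}$)
$\left(2 + 0\right) \left(5 + 0\right) y{\left(4 \right)} 1 + D{\left(-1 \right)} 14 = \left(2 + 0\right) \left(5 + 0\right) 6 \cdot 1 + \sqrt{8 - 1} \cdot 14 = 2 \cdot 5 \cdot 6 \cdot 1 + \sqrt{7} \cdot 14 = 10 \cdot 6 \cdot 1 + 14 \sqrt{7} = 60 \cdot 1 + 14 \sqrt{7} = 60 + 14 \sqrt{7}$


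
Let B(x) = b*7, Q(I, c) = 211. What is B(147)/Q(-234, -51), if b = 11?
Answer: 77/211 ≈ 0.36493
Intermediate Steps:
B(x) = 77 (B(x) = 11*7 = 77)
B(147)/Q(-234, -51) = 77/211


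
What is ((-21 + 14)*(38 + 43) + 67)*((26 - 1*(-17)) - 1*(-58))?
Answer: -50500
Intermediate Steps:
((-21 + 14)*(38 + 43) + 67)*((26 - 1*(-17)) - 1*(-58)) = (-7*81 + 67)*((26 + 17) + 58) = (-567 + 67)*(43 + 58) = -500*101 = -50500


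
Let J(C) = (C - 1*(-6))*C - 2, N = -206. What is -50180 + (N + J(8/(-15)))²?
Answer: -288290564/50625 ≈ -5694.6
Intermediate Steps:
J(C) = -2 + C*(6 + C) (J(C) = (C + 6)*C - 2 = (6 + C)*C - 2 = C*(6 + C) - 2 = -2 + C*(6 + C))
-50180 + (N + J(8/(-15)))² = -50180 + (-206 + (-2 + (8/(-15))² + 6*(8/(-15))))² = -50180 + (-206 + (-2 + (8*(-1/15))² + 6*(8*(-1/15))))² = -50180 + (-206 + (-2 + (-8/15)² + 6*(-8/15)))² = -50180 + (-206 + (-2 + 64/225 - 16/5))² = -50180 + (-206 - 1106/225)² = -50180 + (-47456/225)² = -50180 + 2252071936/50625 = -288290564/50625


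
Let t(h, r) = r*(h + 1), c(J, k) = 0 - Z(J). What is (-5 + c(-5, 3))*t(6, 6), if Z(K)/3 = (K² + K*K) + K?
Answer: -5880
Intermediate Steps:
Z(K) = 3*K + 6*K² (Z(K) = 3*((K² + K*K) + K) = 3*((K² + K²) + K) = 3*(2*K² + K) = 3*(K + 2*K²) = 3*K + 6*K²)
c(J, k) = -3*J*(1 + 2*J) (c(J, k) = 0 - 3*J*(1 + 2*J) = -3*J*(1 + 2*J))
t(h, r) = r*(1 + h)
(-5 + c(-5, 3))*t(6, 6) = (-5 - 3*(-5)*(1 + 2*(-5)))*(6*(1 + 6)) = (-5 - 3*(-5)*(1 - 10))*(6*7) = (-5 - 3*(-5)*(-9))*42 = (-5 - 135)*42 = -140*42 = -5880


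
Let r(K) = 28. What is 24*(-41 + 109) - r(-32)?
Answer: 1604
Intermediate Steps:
24*(-41 + 109) - r(-32) = 24*(-41 + 109) - 1*28 = 24*68 - 28 = 1632 - 28 = 1604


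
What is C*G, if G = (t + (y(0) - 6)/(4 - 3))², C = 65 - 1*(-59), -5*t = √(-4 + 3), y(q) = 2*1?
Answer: 49476/25 + 992*I/5 ≈ 1979.0 + 198.4*I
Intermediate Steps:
y(q) = 2
t = -I/5 (t = -√(-4 + 3)/5 = -I/5 ≈ -0.2*I)
C = 124 (C = 65 + 59 = 124)
G = (-4 - I/5)² (G = (-I/5 + (2 - 6)/(4 - 3))² = (-I/5 - 4/1)² = (-I/5 - 4*1)² = (-I/5 - 4)² = (-4 - I/5)² ≈ 15.96 + 1.6*I)
C*G = 124*((20 + I)²/25) = 124*(20 + I)²/25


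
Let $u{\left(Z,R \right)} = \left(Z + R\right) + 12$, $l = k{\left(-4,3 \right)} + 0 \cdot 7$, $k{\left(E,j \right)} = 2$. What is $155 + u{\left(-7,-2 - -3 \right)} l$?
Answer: $167$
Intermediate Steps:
$l = 2$ ($l = 2 + 0 \cdot 7 = 2 + 0 = 2$)
$u{\left(Z,R \right)} = 12 + R + Z$ ($u{\left(Z,R \right)} = \left(R + Z\right) + 12 = 12 + R + Z$)
$155 + u{\left(-7,-2 - -3 \right)} l = 155 + \left(12 - -1 - 7\right) 2 = 155 + \left(12 + \left(-2 + 3\right) - 7\right) 2 = 155 + \left(12 + 1 - 7\right) 2 = 155 + 6 \cdot 2 = 155 + 12 = 167$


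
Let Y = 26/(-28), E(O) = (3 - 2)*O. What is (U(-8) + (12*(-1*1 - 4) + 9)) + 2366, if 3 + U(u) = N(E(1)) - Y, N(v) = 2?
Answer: 32409/14 ≈ 2314.9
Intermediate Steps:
E(O) = O (E(O) = 1*O = O)
Y = -13/14 (Y = 26*(-1/28) = -13/14 ≈ -0.92857)
U(u) = -1/14 (U(u) = -3 + (2 - 1*(-13/14)) = -3 + (2 + 13/14) = -3 + 41/14 = -1/14)
(U(-8) + (12*(-1*1 - 4) + 9)) + 2366 = (-1/14 + (12*(-1*1 - 4) + 9)) + 2366 = (-1/14 + (12*(-1 - 4) + 9)) + 2366 = (-1/14 + (12*(-5) + 9)) + 2366 = (-1/14 + (-60 + 9)) + 2366 = (-1/14 - 51) + 2366 = -715/14 + 2366 = 32409/14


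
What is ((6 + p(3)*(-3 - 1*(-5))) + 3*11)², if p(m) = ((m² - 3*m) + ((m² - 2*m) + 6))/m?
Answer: 2025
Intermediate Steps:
p(m) = (6 - 5*m + 2*m²)/m (p(m) = ((m² - 3*m) + (6 + m² - 2*m))/m = (6 - 5*m + 2*m²)/m)
((6 + p(3)*(-3 - 1*(-5))) + 3*11)² = ((6 + (-5 + 2*3 + 6/3)*(-3 - 1*(-5))) + 3*11)² = ((6 + (-5 + 6 + 6*(⅓))*(-3 + 5)) + 33)² = ((6 + (-5 + 6 + 2)*2) + 33)² = ((6 + 3*2) + 33)² = ((6 + 6) + 33)² = (12 + 33)² = 45² = 2025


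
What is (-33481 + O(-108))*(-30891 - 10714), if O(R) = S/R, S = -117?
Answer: 16715183195/12 ≈ 1.3929e+9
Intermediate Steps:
O(R) = -117/R
(-33481 + O(-108))*(-30891 - 10714) = (-33481 - 117/(-108))*(-30891 - 10714) = (-33481 - 117*(-1/108))*(-41605) = (-33481 + 13/12)*(-41605) = -401759/12*(-41605) = 16715183195/12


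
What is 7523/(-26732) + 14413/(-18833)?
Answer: -526968975/503443756 ≈ -1.0467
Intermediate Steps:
7523/(-26732) + 14413/(-18833) = 7523*(-1/26732) + 14413*(-1/18833) = -7523/26732 - 14413/18833 = -526968975/503443756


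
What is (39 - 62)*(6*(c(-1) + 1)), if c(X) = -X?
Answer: -276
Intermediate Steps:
(39 - 62)*(6*(c(-1) + 1)) = (39 - 62)*(6*(-1*(-1) + 1)) = -138*(1 + 1) = -138*2 = -23*12 = -276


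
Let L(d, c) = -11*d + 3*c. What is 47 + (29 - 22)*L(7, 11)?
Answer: -261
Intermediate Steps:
47 + (29 - 22)*L(7, 11) = 47 + (29 - 22)*(-11*7 + 3*11) = 47 + 7*(-77 + 33) = 47 + 7*(-44) = 47 - 308 = -261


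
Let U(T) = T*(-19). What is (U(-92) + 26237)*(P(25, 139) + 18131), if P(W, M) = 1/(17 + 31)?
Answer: 24355037665/48 ≈ 5.0740e+8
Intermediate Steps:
U(T) = -19*T
P(W, M) = 1/48
(U(-92) + 26237)*(P(25, 139) + 18131) = (-19*(-92) + 26237)*(1/48 + 18131) = (1748 + 26237)*(870289/48) = 27985*(870289/48) = 24355037665/48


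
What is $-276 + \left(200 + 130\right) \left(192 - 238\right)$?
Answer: $-15456$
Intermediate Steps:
$-276 + \left(200 + 130\right) \left(192 - 238\right) = -276 + 330 \left(-46\right) = -276 - 15180 = -15456$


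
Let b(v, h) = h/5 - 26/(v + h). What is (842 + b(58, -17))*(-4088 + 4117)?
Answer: 4981707/205 ≈ 24301.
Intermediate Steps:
b(v, h) = -26/(h + v) + h/5 (b(v, h) = h*(1/5) - 26/(h + v) = h/5 - 26/(h + v) = -26/(h + v) + h/5)
(842 + b(58, -17))*(-4088 + 4117) = (842 + (-130 + (-17)**2 - 17*58)/(5*(-17 + 58)))*(-4088 + 4117) = (842 + (1/5)*(-130 + 289 - 986)/41)*29 = (842 + (1/5)*(1/41)*(-827))*29 = (842 - 827/205)*29 = (171783/205)*29 = 4981707/205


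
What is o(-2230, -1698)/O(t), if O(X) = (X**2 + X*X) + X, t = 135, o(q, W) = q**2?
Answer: 994580/7317 ≈ 135.93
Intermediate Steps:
O(X) = X + 2*X**2 (O(X) = (X**2 + X**2) + X = 2*X**2 + X = X + 2*X**2)
o(-2230, -1698)/O(t) = (-2230)**2/((135*(1 + 2*135))) = 4972900/((135*(1 + 270))) = 4972900/((135*271)) = 4972900/36585 = 4972900*(1/36585) = 994580/7317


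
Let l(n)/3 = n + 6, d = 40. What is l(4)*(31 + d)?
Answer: 2130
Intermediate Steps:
l(n) = 18 + 3*n (l(n) = 3*(n + 6) = 3*(6 + n) = 18 + 3*n)
l(4)*(31 + d) = (18 + 3*4)*(31 + 40) = (18 + 12)*71 = 30*71 = 2130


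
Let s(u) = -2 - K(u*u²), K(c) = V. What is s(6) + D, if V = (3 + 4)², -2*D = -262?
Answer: 80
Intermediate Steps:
D = 131 (D = -½*(-262) = 131)
V = 49 (V = 7² = 49)
K(c) = 49
s(u) = -51 (s(u) = -2 - 1*49 = -2 - 49 = -51)
s(6) + D = -51 + 131 = 80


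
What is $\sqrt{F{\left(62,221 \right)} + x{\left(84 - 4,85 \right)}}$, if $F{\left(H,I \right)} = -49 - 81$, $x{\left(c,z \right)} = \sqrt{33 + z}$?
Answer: $\sqrt{-130 + \sqrt{118}} \approx 10.915 i$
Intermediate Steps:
$F{\left(H,I \right)} = -130$
$\sqrt{F{\left(62,221 \right)} + x{\left(84 - 4,85 \right)}} = \sqrt{-130 + \sqrt{33 + 85}} = \sqrt{-130 + \sqrt{118}}$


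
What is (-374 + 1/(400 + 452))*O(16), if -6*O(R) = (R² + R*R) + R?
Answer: 7010234/213 ≈ 32912.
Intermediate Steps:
O(R) = -R²/3 - R/6 (O(R) = -((R² + R*R) + R)/6 = -((R² + R²) + R)/6 = -(2*R² + R)/6 = -(R + 2*R²)/6 = -R²/3 - R/6)
(-374 + 1/(400 + 452))*O(16) = (-374 + 1/(400 + 452))*(-⅙*16*(1 + 2*16)) = (-374 + 1/852)*(-⅙*16*(1 + 32)) = (-374 + 1/852)*(-⅙*16*33) = -318647/852*(-88) = 7010234/213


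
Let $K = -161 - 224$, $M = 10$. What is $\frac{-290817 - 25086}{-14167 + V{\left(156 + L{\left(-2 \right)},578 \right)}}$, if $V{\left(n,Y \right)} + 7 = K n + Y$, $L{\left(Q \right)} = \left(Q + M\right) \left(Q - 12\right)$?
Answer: $\frac{315903}{30536} \approx 10.345$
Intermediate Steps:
$K = -385$ ($K = -161 - 224 = -385$)
$L{\left(Q \right)} = \left(-12 + Q\right) \left(10 + Q\right)$ ($L{\left(Q \right)} = \left(Q + 10\right) \left(Q - 12\right) = \left(10 + Q\right) \left(-12 + Q\right) = \left(-12 + Q\right) \left(10 + Q\right)$)
$V{\left(n,Y \right)} = -7 + Y - 385 n$ ($V{\left(n,Y \right)} = -7 + \left(- 385 n + Y\right) = -7 + \left(Y - 385 n\right) = -7 + Y - 385 n$)
$\frac{-290817 - 25086}{-14167 + V{\left(156 + L{\left(-2 \right)},578 \right)}} = \frac{-290817 - 25086}{-14167 - \left(-571 + 385 \left(156 - \left(116 - 4\right)\right)\right)} = - \frac{315903}{-14167 - \left(-571 + 385 \left(156 + \left(-120 + 4 + 4\right)\right)\right)} = - \frac{315903}{-14167 - \left(-571 + 385 \left(156 - 112\right)\right)} = - \frac{315903}{-14167 - 16369} = - \frac{315903}{-30536} = \left(-315903\right) \left(- \frac{1}{30536}\right) = \frac{315903}{30536}$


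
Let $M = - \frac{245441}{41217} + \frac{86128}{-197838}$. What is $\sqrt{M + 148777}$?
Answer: $\frac{4 \sqrt{1908201938720665316102}}{453016047} \approx 385.71$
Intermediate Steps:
$M = - \frac{8684582389}{1359048141}$ ($M = \left(-245441\right) \frac{1}{41217} + 86128 \left(- \frac{1}{197838}\right) = - \frac{245441}{41217} - \frac{43064}{98919} = - \frac{8684582389}{1359048141} \approx -6.3902$)
$\sqrt{M + 148777} = \sqrt{- \frac{8684582389}{1359048141} + 148777} = \sqrt{\frac{202186420691168}{1359048141}} = \frac{4 \sqrt{1908201938720665316102}}{453016047}$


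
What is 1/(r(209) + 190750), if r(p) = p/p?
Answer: 1/190751 ≈ 5.2424e-6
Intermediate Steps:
r(p) = 1
1/(r(209) + 190750) = 1/(1 + 190750) = 1/190751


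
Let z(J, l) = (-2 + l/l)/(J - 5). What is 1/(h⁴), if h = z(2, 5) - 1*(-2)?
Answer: 81/2401 ≈ 0.033736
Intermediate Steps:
z(J, l) = -1/(-5 + J) (z(J, l) = (-2 + 1)/(-5 + J) = -1/(-5 + J))
h = 7/3 (h = -1/(-5 + 2) - 1*(-2) = -1/(-3) + 2 = -1*(-⅓) + 2 = ⅓ + 2 = 7/3 ≈ 2.3333)
1/(h⁴) = 1/((7/3)⁴) = 1/(2401/81) = 81/2401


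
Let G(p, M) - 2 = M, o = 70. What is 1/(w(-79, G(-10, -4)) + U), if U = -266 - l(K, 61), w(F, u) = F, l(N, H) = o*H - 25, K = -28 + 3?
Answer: -1/4590 ≈ -0.00021786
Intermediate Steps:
G(p, M) = 2 + M
K = -25
l(N, H) = -25 + 70*H (l(N, H) = 70*H - 25 = -25 + 70*H)
U = -4511 (U = -266 - (-25 + 70*61) = -266 - (-25 + 4270) = -266 - 1*4245 = -266 - 4245 = -4511)
1/(w(-79, G(-10, -4)) + U) = 1/(-79 - 4511) = 1/(-4590) = -1/4590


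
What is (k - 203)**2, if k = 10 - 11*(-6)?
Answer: 16129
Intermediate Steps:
k = 76 (k = 10 + 66 = 76)
(k - 203)**2 = (76 - 203)**2 = (-127)**2 = 16129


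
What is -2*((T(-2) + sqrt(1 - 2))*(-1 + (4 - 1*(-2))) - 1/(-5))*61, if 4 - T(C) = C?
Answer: -18422/5 - 610*I ≈ -3684.4 - 610.0*I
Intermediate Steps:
T(C) = 4 - C
-2*((T(-2) + sqrt(1 - 2))*(-1 + (4 - 1*(-2))) - 1/(-5))*61 = -2*(((4 - 1*(-2)) + sqrt(1 - 2))*(-1 + (4 - 1*(-2))) - 1/(-5))*61 = -2*(((4 + 2) + sqrt(-1))*(-1 + (4 + 2)) - 1*(-1/5))*61 = -2*((6 + I)*(-1 + 6) + 1/5)*61 = -2*((6 + I)*5 + 1/5)*61 = -2*((30 + 5*I) + 1/5)*61 = -2*(151/5 + 5*I)*61 = (-302/5 - 10*I)*61 = -18422/5 - 610*I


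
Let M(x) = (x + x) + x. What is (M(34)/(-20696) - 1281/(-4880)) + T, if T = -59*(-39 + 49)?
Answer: -122053093/206960 ≈ -589.74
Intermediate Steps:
M(x) = 3*x (M(x) = 2*x + x = 3*x)
T = -590 (T = -59*10 = -590)
(M(34)/(-20696) - 1281/(-4880)) + T = ((3*34)/(-20696) - 1281/(-4880)) - 590 = (102*(-1/20696) - 1281*(-1/4880)) - 590 = (-51/10348 + 21/80) - 590 = 53307/206960 - 590 = -122053093/206960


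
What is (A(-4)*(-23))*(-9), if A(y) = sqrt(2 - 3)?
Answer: 207*I ≈ 207.0*I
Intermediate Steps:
A(y) = I (A(y) = sqrt(-1) = I)
(A(-4)*(-23))*(-9) = (I*(-23))*(-9) = -23*I*(-9) = 207*I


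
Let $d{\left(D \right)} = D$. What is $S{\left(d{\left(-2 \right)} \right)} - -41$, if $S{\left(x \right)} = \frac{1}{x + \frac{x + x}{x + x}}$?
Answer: $40$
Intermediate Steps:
$S{\left(x \right)} = \frac{1}{1 + x}$ ($S{\left(x \right)} = \frac{1}{x + \frac{2 x}{2 x}} = \frac{1}{x + 2 x \frac{1}{2 x}} = \frac{1}{x + 1} = \frac{1}{1 + x}$)
$S{\left(d{\left(-2 \right)} \right)} - -41 = \frac{1}{1 - 2} - -41 = \frac{1}{-1} + 41 = -1 + 41 = 40$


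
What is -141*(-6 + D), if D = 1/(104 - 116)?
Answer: 3431/4 ≈ 857.75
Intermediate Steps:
D = -1/12 (D = 1/(-12) = -1/12 ≈ -0.083333)
-141*(-6 + D) = -141*(-6 - 1/12) = -141*(-73/12) = 3431/4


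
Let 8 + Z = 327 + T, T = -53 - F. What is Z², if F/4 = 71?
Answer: 324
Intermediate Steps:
F = 284 (F = 4*71 = 284)
T = -337 (T = -53 - 1*284 = -53 - 284 = -337)
Z = -18 (Z = -8 + (327 - 337) = -8 - 10 = -18)
Z² = (-18)² = 324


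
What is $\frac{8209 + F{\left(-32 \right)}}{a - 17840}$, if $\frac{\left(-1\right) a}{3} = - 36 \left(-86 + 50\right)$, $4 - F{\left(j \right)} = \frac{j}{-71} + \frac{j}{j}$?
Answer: $- \frac{145755}{385672} \approx -0.37792$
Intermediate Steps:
$F{\left(j \right)} = 3 + \frac{j}{71}$ ($F{\left(j \right)} = 4 - \left(\frac{j}{-71} + \frac{j}{j}\right) = 4 - \left(j \left(- \frac{1}{71}\right) + 1\right) = 4 - \left(- \frac{j}{71} + 1\right) = 4 - \left(1 - \frac{j}{71}\right) = 4 + \left(-1 + \frac{j}{71}\right) = 3 + \frac{j}{71}$)
$a = -3888$ ($a = - 3 \left(- 36 \left(-86 + 50\right)\right) = - 3 \left(\left(-36\right) \left(-36\right)\right) = \left(-3\right) 1296 = -3888$)
$\frac{8209 + F{\left(-32 \right)}}{a - 17840} = \frac{8209 + \left(3 + \frac{1}{71} \left(-32\right)\right)}{-3888 - 17840} = \frac{8209 + \left(3 - \frac{32}{71}\right)}{-21728} = \left(8209 + \frac{181}{71}\right) \left(- \frac{1}{21728}\right) = \frac{583020}{71} \left(- \frac{1}{21728}\right) = - \frac{145755}{385672}$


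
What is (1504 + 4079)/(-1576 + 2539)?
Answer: 1861/321 ≈ 5.7975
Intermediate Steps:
(1504 + 4079)/(-1576 + 2539) = 5583/963 = 5583*(1/963) = 1861/321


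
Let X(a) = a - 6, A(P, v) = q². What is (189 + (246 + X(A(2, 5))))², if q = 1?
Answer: 184900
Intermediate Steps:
A(P, v) = 1 (A(P, v) = 1² = 1)
X(a) = -6 + a
(189 + (246 + X(A(2, 5))))² = (189 + (246 + (-6 + 1)))² = (189 + (246 - 5))² = (189 + 241)² = 430² = 184900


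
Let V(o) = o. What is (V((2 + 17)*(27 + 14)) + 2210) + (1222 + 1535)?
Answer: 5746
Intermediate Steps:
(V((2 + 17)*(27 + 14)) + 2210) + (1222 + 1535) = ((2 + 17)*(27 + 14) + 2210) + (1222 + 1535) = (19*41 + 2210) + 2757 = (779 + 2210) + 2757 = 2989 + 2757 = 5746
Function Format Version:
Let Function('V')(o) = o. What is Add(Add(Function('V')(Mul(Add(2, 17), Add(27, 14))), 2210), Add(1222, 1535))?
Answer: 5746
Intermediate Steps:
Add(Add(Function('V')(Mul(Add(2, 17), Add(27, 14))), 2210), Add(1222, 1535)) = Add(Add(Mul(Add(2, 17), Add(27, 14)), 2210), Add(1222, 1535)) = Add(Add(Mul(19, 41), 2210), 2757) = Add(Add(779, 2210), 2757) = Add(2989, 2757) = 5746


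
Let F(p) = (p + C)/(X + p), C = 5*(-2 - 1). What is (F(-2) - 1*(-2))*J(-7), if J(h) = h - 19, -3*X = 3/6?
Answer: -256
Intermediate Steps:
X = -⅙ (X = -1/6 = -⅓*½ = -⅙ ≈ -0.16667)
C = -15 (C = 5*(-3) = -15)
F(p) = (-15 + p)/(-⅙ + p) (F(p) = (p - 15)/(-⅙ + p) = (-15 + p)/(-⅙ + p))
J(h) = -19 + h
(F(-2) - 1*(-2))*J(-7) = (6*(-15 - 2)/(-1 + 6*(-2)) - 1*(-2))*(-19 - 7) = (6*(-17)/(-1 - 12) + 2)*(-26) = (6*(-17)/(-13) + 2)*(-26) = (6*(-1/13)*(-17) + 2)*(-26) = (102/13 + 2)*(-26) = (128/13)*(-26) = -256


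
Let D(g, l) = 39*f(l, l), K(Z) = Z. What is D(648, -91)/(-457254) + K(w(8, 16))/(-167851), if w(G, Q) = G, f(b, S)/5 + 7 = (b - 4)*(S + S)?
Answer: -8979247309/1218262558 ≈ -7.3705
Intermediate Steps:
f(b, S) = -35 + 10*S*(-4 + b) (f(b, S) = -35 + 5*((b - 4)*(S + S)) = -35 + 5*((-4 + b)*(2*S)) = -35 + 5*(2*S*(-4 + b)) = -35 + 10*S*(-4 + b))
D(g, l) = -1365 - 1560*l + 390*l² (D(g, l) = 39*(-35 - 40*l + 10*l*l) = 39*(-35 - 40*l + 10*l²) = -1365 - 1560*l + 390*l²)
D(648, -91)/(-457254) + K(w(8, 16))/(-167851) = (-1365 - 1560*(-91) + 390*(-91)²)/(-457254) + 8/(-167851) = (-1365 + 141960 + 390*8281)*(-1/457254) + 8*(-1/167851) = (-1365 + 141960 + 3229590)*(-1/457254) - 8/167851 = 3370185*(-1/457254) - 8/167851 = -53495/7258 - 8/167851 = -8979247309/1218262558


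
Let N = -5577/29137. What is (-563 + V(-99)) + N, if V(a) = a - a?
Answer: -16409708/29137 ≈ -563.19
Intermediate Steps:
N = -5577/29137 (N = -5577*1/29137 = -5577/29137 ≈ -0.19141)
V(a) = 0
(-563 + V(-99)) + N = (-563 + 0) - 5577/29137 = -563 - 5577/29137 = -16409708/29137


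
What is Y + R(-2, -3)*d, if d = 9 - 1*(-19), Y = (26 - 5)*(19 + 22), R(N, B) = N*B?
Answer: 1029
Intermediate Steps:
R(N, B) = B*N
Y = 861 (Y = 21*41 = 861)
d = 28 (d = 9 + 19 = 28)
Y + R(-2, -3)*d = 861 - 3*(-2)*28 = 861 + 6*28 = 861 + 168 = 1029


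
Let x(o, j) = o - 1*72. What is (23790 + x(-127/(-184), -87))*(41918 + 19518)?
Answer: 67030346801/46 ≈ 1.4572e+9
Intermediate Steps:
x(o, j) = -72 + o (x(o, j) = o - 72 = -72 + o)
(23790 + x(-127/(-184), -87))*(41918 + 19518) = (23790 + (-72 - 127/(-184)))*(41918 + 19518) = (23790 + (-72 - 127*(-1/184)))*61436 = (23790 + (-72 + 127/184))*61436 = (23790 - 13121/184)*61436 = (4364239/184)*61436 = 67030346801/46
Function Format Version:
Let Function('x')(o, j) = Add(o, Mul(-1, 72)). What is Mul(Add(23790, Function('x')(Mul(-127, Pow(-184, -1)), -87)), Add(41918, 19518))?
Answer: Rational(67030346801, 46) ≈ 1.4572e+9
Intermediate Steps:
Function('x')(o, j) = Add(-72, o) (Function('x')(o, j) = Add(o, -72) = Add(-72, o))
Mul(Add(23790, Function('x')(Mul(-127, Pow(-184, -1)), -87)), Add(41918, 19518)) = Mul(Add(23790, Add(-72, Mul(-127, Pow(-184, -1)))), Add(41918, 19518)) = Mul(Add(23790, Add(-72, Mul(-127, Rational(-1, 184)))), 61436) = Mul(Add(23790, Add(-72, Rational(127, 184))), 61436) = Mul(Add(23790, Rational(-13121, 184)), 61436) = Mul(Rational(4364239, 184), 61436) = Rational(67030346801, 46)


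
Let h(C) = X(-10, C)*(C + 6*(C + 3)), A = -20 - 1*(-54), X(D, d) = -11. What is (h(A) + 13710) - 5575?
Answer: 5319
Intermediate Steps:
A = 34 (A = -20 + 54 = 34)
h(C) = -198 - 77*C (h(C) = -11*(C + 6*(C + 3)) = -11*(C + 6*(3 + C)) = -11*(C + (18 + 6*C)) = -11*(18 + 7*C) = -198 - 77*C)
(h(A) + 13710) - 5575 = ((-198 - 77*34) + 13710) - 5575 = ((-198 - 2618) + 13710) - 5575 = (-2816 + 13710) - 5575 = 10894 - 5575 = 5319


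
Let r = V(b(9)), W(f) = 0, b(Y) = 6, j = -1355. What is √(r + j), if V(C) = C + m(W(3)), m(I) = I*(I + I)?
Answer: I*√1349 ≈ 36.729*I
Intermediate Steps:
m(I) = 2*I² (m(I) = I*(2*I) = 2*I²)
V(C) = C (V(C) = C + 2*0² = C + 2*0 = C + 0 = C)
r = 6
√(r + j) = √(6 - 1355) = √(-1349) = I*√1349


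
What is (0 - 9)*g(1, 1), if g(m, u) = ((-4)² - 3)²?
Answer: -1521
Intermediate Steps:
g(m, u) = 169 (g(m, u) = (16 - 3)² = 13² = 169)
(0 - 9)*g(1, 1) = (0 - 9)*169 = -9*169 = -1521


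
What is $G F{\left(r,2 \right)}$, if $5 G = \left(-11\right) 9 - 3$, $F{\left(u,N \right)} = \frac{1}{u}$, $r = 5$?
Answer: $- \frac{102}{25} \approx -4.08$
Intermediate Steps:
$G = - \frac{102}{5}$ ($G = \frac{\left(-11\right) 9 - 3}{5} = \frac{-99 - 3}{5} = \frac{1}{5} \left(-102\right) = - \frac{102}{5} \approx -20.4$)
$G F{\left(r,2 \right)} = - \frac{102}{5 \cdot 5} = \left(- \frac{102}{5}\right) \frac{1}{5} = - \frac{102}{25}$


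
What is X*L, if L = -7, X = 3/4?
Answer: -21/4 ≈ -5.2500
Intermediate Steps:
X = 3/4 (X = 3*(1/4) = 3/4 ≈ 0.75000)
X*L = (3/4)*(-7) = -21/4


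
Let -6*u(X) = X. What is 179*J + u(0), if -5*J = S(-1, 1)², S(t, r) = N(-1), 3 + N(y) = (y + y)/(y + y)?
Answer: -716/5 ≈ -143.20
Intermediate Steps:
u(X) = -X/6
N(y) = -2 (N(y) = -3 + (y + y)/(y + y) = -3 + (2*y)/((2*y)) = -3 + (2*y)*(1/(2*y)) = -3 + 1 = -2)
S(t, r) = -2
J = -⅘ (J = -⅕*(-2)² = -⅕*4 = -⅘ ≈ -0.80000)
179*J + u(0) = 179*(-⅘) - ⅙*0 = -716/5 + 0 = -716/5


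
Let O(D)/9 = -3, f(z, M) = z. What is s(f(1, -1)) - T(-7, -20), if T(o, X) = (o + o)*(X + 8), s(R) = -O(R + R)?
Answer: -141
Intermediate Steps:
O(D) = -27 (O(D) = 9*(-3) = -27)
s(R) = 27 (s(R) = -1*(-27) = 27)
T(o, X) = 2*o*(8 + X) (T(o, X) = (2*o)*(8 + X) = 2*o*(8 + X))
s(f(1, -1)) - T(-7, -20) = 27 - 2*(-7)*(8 - 20) = 27 - 2*(-7)*(-12) = 27 - 1*168 = 27 - 168 = -141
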